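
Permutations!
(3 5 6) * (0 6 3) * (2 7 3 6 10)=[10, 1, 7, 5, 4, 6, 0, 3, 8, 9, 2]=(0 10 2 7 3 5 6)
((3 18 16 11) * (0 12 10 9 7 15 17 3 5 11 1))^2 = (0 10 7 17 18 1 12 9 15 3 16) = [10, 12, 2, 16, 4, 5, 6, 17, 8, 15, 7, 11, 9, 13, 14, 3, 0, 18, 1]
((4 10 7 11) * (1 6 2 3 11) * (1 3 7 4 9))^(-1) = (1 9 11 3 7 2 6)(4 10) = [0, 9, 6, 7, 10, 5, 1, 2, 8, 11, 4, 3]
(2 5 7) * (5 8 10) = (2 8 10 5 7) = [0, 1, 8, 3, 4, 7, 6, 2, 10, 9, 5]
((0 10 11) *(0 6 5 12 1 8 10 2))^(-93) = (0 2)(1 5 11 8 12 6 10) = [2, 5, 0, 3, 4, 11, 10, 7, 12, 9, 1, 8, 6]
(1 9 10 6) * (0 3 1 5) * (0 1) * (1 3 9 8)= (0 9 10 6 5 3)(1 8)= [9, 8, 2, 0, 4, 3, 5, 7, 1, 10, 6]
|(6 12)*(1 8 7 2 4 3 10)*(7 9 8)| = 6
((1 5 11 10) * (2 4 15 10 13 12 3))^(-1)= (1 10 15 4 2 3 12 13 11 5)= [0, 10, 3, 12, 2, 1, 6, 7, 8, 9, 15, 5, 13, 11, 14, 4]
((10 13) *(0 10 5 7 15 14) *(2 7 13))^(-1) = (0 14 15 7 2 10)(5 13) = [14, 1, 10, 3, 4, 13, 6, 2, 8, 9, 0, 11, 12, 5, 15, 7]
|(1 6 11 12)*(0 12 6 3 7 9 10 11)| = |(0 12 1 3 7 9 10 11 6)| = 9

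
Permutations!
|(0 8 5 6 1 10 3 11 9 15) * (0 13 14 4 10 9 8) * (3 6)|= |(1 9 15 13 14 4 10 6)(3 11 8 5)|= 8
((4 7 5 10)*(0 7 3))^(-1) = (0 3 4 10 5 7) = [3, 1, 2, 4, 10, 7, 6, 0, 8, 9, 5]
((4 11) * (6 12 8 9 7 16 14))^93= (4 11)(6 8 7 14 12 9 16)= [0, 1, 2, 3, 11, 5, 8, 14, 7, 16, 10, 4, 9, 13, 12, 15, 6]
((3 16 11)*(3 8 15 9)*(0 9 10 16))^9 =(8 11 16 10 15) =[0, 1, 2, 3, 4, 5, 6, 7, 11, 9, 15, 16, 12, 13, 14, 8, 10]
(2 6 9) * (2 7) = [0, 1, 6, 3, 4, 5, 9, 2, 8, 7] = (2 6 9 7)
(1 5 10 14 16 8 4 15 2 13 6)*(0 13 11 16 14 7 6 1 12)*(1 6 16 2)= (0 13 6 12)(1 5 10 7 16 8 4 15)(2 11)= [13, 5, 11, 3, 15, 10, 12, 16, 4, 9, 7, 2, 0, 6, 14, 1, 8]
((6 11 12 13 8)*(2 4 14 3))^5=(2 4 14 3)=[0, 1, 4, 2, 14, 5, 6, 7, 8, 9, 10, 11, 12, 13, 3]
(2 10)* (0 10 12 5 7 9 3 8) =[10, 1, 12, 8, 4, 7, 6, 9, 0, 3, 2, 11, 5] =(0 10 2 12 5 7 9 3 8)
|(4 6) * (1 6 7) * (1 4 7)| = |(1 6 7 4)| = 4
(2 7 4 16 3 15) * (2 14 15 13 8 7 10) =(2 10)(3 13 8 7 4 16)(14 15) =[0, 1, 10, 13, 16, 5, 6, 4, 7, 9, 2, 11, 12, 8, 15, 14, 3]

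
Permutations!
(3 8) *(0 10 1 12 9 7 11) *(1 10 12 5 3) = (0 12 9 7 11)(1 5 3 8) = [12, 5, 2, 8, 4, 3, 6, 11, 1, 7, 10, 0, 9]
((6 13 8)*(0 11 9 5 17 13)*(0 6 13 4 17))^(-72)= (17)= [0, 1, 2, 3, 4, 5, 6, 7, 8, 9, 10, 11, 12, 13, 14, 15, 16, 17]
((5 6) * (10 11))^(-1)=(5 6)(10 11)=[0, 1, 2, 3, 4, 6, 5, 7, 8, 9, 11, 10]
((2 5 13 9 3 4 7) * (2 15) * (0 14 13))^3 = (0 9 7 5 13 4 2 14 3 15) = [9, 1, 14, 15, 2, 13, 6, 5, 8, 7, 10, 11, 12, 4, 3, 0]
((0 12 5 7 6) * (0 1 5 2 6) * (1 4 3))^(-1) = (0 7 5 1 3 4 6 2 12) = [7, 3, 12, 4, 6, 1, 2, 5, 8, 9, 10, 11, 0]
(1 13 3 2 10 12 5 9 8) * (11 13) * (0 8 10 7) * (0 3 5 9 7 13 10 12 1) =[8, 11, 13, 2, 4, 7, 6, 3, 0, 12, 1, 10, 9, 5] =(0 8)(1 11 10)(2 13 5 7 3)(9 12)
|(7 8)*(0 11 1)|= 6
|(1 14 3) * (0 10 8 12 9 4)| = 6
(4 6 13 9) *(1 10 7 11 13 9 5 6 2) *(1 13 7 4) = (1 10 4 2 13 5 6 9)(7 11) = [0, 10, 13, 3, 2, 6, 9, 11, 8, 1, 4, 7, 12, 5]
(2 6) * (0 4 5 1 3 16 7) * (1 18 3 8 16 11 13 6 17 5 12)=(0 4 12 1 8 16 7)(2 17 5 18 3 11 13 6)=[4, 8, 17, 11, 12, 18, 2, 0, 16, 9, 10, 13, 1, 6, 14, 15, 7, 5, 3]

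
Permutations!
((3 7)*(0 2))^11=(0 2)(3 7)=[2, 1, 0, 7, 4, 5, 6, 3]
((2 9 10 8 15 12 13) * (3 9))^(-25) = (2 13 12 15 8 10 9 3) = [0, 1, 13, 2, 4, 5, 6, 7, 10, 3, 9, 11, 15, 12, 14, 8]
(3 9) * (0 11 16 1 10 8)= [11, 10, 2, 9, 4, 5, 6, 7, 0, 3, 8, 16, 12, 13, 14, 15, 1]= (0 11 16 1 10 8)(3 9)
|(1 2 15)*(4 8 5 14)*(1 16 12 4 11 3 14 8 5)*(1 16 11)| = |(1 2 15 11 3 14)(4 5 8 16 12)| = 30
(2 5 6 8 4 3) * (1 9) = (1 9)(2 5 6 8 4 3) = [0, 9, 5, 2, 3, 6, 8, 7, 4, 1]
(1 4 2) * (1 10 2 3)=[0, 4, 10, 1, 3, 5, 6, 7, 8, 9, 2]=(1 4 3)(2 10)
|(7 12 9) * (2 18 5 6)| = 12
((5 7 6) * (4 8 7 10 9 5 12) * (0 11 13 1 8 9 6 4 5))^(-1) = (0 9 4 7 8 1 13 11)(5 12 6 10) = [9, 13, 2, 3, 7, 12, 10, 8, 1, 4, 5, 0, 6, 11]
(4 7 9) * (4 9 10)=(4 7 10)=[0, 1, 2, 3, 7, 5, 6, 10, 8, 9, 4]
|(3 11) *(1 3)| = 3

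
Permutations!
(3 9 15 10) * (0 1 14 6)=[1, 14, 2, 9, 4, 5, 0, 7, 8, 15, 3, 11, 12, 13, 6, 10]=(0 1 14 6)(3 9 15 10)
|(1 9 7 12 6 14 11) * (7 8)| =8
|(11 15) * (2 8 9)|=|(2 8 9)(11 15)|=6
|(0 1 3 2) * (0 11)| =|(0 1 3 2 11)| =5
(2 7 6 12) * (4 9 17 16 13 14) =(2 7 6 12)(4 9 17 16 13 14) =[0, 1, 7, 3, 9, 5, 12, 6, 8, 17, 10, 11, 2, 14, 4, 15, 13, 16]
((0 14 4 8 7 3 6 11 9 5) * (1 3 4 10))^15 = (0 11 1)(3 14 9)(5 6 10) = [11, 0, 2, 14, 4, 6, 10, 7, 8, 3, 5, 1, 12, 13, 9]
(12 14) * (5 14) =[0, 1, 2, 3, 4, 14, 6, 7, 8, 9, 10, 11, 5, 13, 12] =(5 14 12)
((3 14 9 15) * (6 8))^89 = (3 14 9 15)(6 8) = [0, 1, 2, 14, 4, 5, 8, 7, 6, 15, 10, 11, 12, 13, 9, 3]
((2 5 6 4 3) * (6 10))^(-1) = (2 3 4 6 10 5) = [0, 1, 3, 4, 6, 2, 10, 7, 8, 9, 5]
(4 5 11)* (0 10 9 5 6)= (0 10 9 5 11 4 6)= [10, 1, 2, 3, 6, 11, 0, 7, 8, 5, 9, 4]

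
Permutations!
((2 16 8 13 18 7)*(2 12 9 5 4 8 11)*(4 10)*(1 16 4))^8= (1 7 2 5 13 16 12 4 10 18 11 9 8)= [0, 7, 5, 3, 10, 13, 6, 2, 1, 8, 18, 9, 4, 16, 14, 15, 12, 17, 11]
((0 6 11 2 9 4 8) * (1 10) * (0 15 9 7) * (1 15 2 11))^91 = (0 6 1 10 15 9 4 8 2 7) = [6, 10, 7, 3, 8, 5, 1, 0, 2, 4, 15, 11, 12, 13, 14, 9]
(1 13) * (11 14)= [0, 13, 2, 3, 4, 5, 6, 7, 8, 9, 10, 14, 12, 1, 11]= (1 13)(11 14)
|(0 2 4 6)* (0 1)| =|(0 2 4 6 1)| =5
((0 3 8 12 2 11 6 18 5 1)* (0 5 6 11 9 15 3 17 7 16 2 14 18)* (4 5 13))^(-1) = (0 6 18 14 12 8 3 15 9 2 16 7 17)(1 5 4 13) = [6, 5, 16, 15, 13, 4, 18, 17, 3, 2, 10, 11, 8, 1, 12, 9, 7, 0, 14]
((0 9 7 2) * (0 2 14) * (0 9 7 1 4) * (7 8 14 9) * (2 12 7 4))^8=[0, 7, 9, 3, 4, 5, 6, 2, 8, 12, 10, 11, 1, 13, 14]=(14)(1 7 2 9 12)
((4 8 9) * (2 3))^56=[0, 1, 2, 3, 9, 5, 6, 7, 4, 8]=(4 9 8)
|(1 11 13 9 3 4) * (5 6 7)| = |(1 11 13 9 3 4)(5 6 7)| = 6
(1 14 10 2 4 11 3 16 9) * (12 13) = (1 14 10 2 4 11 3 16 9)(12 13) = [0, 14, 4, 16, 11, 5, 6, 7, 8, 1, 2, 3, 13, 12, 10, 15, 9]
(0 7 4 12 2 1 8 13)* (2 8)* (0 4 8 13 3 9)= (0 7 8 3 9)(1 2)(4 12 13)= [7, 2, 1, 9, 12, 5, 6, 8, 3, 0, 10, 11, 13, 4]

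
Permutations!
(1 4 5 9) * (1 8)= (1 4 5 9 8)= [0, 4, 2, 3, 5, 9, 6, 7, 1, 8]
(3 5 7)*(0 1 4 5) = [1, 4, 2, 0, 5, 7, 6, 3] = (0 1 4 5 7 3)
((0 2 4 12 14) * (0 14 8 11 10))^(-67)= (14)(0 12 10 4 11 2 8)= [12, 1, 8, 3, 11, 5, 6, 7, 0, 9, 4, 2, 10, 13, 14]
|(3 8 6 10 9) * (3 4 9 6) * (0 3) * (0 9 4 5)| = 10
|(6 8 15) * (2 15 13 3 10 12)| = |(2 15 6 8 13 3 10 12)| = 8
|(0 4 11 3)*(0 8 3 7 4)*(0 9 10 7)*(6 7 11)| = |(0 9 10 11)(3 8)(4 6 7)| = 12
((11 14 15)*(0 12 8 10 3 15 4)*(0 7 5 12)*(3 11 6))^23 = [0, 1, 2, 6, 14, 7, 15, 4, 12, 9, 8, 10, 5, 13, 11, 3] = (3 6 15)(4 14 11 10 8 12 5 7)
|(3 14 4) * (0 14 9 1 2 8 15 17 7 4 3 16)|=12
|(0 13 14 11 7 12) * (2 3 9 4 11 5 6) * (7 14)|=|(0 13 7 12)(2 3 9 4 11 14 5 6)|=8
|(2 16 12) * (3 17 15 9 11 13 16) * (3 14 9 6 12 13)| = |(2 14 9 11 3 17 15 6 12)(13 16)| = 18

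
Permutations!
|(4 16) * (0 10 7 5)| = |(0 10 7 5)(4 16)| = 4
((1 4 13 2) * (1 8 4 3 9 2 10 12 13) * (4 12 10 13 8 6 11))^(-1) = (13)(1 4 11 6 2 9 3)(8 12) = [0, 4, 9, 1, 11, 5, 2, 7, 12, 3, 10, 6, 8, 13]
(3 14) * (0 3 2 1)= (0 3 14 2 1)= [3, 0, 1, 14, 4, 5, 6, 7, 8, 9, 10, 11, 12, 13, 2]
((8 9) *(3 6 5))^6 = [0, 1, 2, 3, 4, 5, 6, 7, 8, 9] = (9)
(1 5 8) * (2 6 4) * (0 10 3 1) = (0 10 3 1 5 8)(2 6 4) = [10, 5, 6, 1, 2, 8, 4, 7, 0, 9, 3]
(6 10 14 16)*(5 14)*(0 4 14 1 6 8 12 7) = (0 4 14 16 8 12 7)(1 6 10 5) = [4, 6, 2, 3, 14, 1, 10, 0, 12, 9, 5, 11, 7, 13, 16, 15, 8]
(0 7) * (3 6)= (0 7)(3 6)= [7, 1, 2, 6, 4, 5, 3, 0]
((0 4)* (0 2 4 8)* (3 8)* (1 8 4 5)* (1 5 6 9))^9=(0 3 4 2 6 9 1 8)=[3, 8, 6, 4, 2, 5, 9, 7, 0, 1]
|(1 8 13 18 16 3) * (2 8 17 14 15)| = 10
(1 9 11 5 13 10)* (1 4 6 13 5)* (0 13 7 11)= [13, 9, 2, 3, 6, 5, 7, 11, 8, 0, 4, 1, 12, 10]= (0 13 10 4 6 7 11 1 9)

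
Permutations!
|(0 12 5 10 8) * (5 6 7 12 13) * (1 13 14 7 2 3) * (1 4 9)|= |(0 14 7 12 6 2 3 4 9 1 13 5 10 8)|= 14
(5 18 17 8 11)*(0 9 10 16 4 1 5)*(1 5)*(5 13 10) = (0 9 5 18 17 8 11)(4 13 10 16) = [9, 1, 2, 3, 13, 18, 6, 7, 11, 5, 16, 0, 12, 10, 14, 15, 4, 8, 17]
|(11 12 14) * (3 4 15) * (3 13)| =12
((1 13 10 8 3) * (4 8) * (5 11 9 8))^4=(1 5 3 4 8 10 9 13 11)=[0, 5, 2, 4, 8, 3, 6, 7, 10, 13, 9, 1, 12, 11]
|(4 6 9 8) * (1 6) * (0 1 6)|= |(0 1)(4 6 9 8)|= 4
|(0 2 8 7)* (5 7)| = |(0 2 8 5 7)| = 5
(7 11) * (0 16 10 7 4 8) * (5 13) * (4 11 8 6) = (0 16 10 7 8)(4 6)(5 13) = [16, 1, 2, 3, 6, 13, 4, 8, 0, 9, 7, 11, 12, 5, 14, 15, 10]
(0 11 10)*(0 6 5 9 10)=(0 11)(5 9 10 6)=[11, 1, 2, 3, 4, 9, 5, 7, 8, 10, 6, 0]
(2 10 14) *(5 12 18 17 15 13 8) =(2 10 14)(5 12 18 17 15 13 8) =[0, 1, 10, 3, 4, 12, 6, 7, 5, 9, 14, 11, 18, 8, 2, 13, 16, 15, 17]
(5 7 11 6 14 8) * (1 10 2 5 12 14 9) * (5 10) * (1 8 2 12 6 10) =(1 5 7 11 10 12 14 2)(6 9 8) =[0, 5, 1, 3, 4, 7, 9, 11, 6, 8, 12, 10, 14, 13, 2]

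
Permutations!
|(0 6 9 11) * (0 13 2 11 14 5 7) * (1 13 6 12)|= |(0 12 1 13 2 11 6 9 14 5 7)|= 11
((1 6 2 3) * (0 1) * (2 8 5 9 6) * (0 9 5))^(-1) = (0 8 6 9 3 2 1) = [8, 0, 1, 2, 4, 5, 9, 7, 6, 3]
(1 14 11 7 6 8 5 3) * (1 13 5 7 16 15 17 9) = [0, 14, 2, 13, 4, 3, 8, 6, 7, 1, 10, 16, 12, 5, 11, 17, 15, 9] = (1 14 11 16 15 17 9)(3 13 5)(6 8 7)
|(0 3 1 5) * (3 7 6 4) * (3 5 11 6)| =8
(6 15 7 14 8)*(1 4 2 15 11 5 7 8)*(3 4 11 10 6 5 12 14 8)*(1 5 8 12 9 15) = (1 11 9 15 3 4 2)(5 7 12 14)(6 10) = [0, 11, 1, 4, 2, 7, 10, 12, 8, 15, 6, 9, 14, 13, 5, 3]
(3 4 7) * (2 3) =(2 3 4 7) =[0, 1, 3, 4, 7, 5, 6, 2]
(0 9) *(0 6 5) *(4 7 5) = (0 9 6 4 7 5) = [9, 1, 2, 3, 7, 0, 4, 5, 8, 6]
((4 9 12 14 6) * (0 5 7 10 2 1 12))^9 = (0 4 14 1 10 5 9 6 12 2 7) = [4, 10, 7, 3, 14, 9, 12, 0, 8, 6, 5, 11, 2, 13, 1]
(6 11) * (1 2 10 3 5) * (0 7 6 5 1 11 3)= (0 7 6 3 1 2 10)(5 11)= [7, 2, 10, 1, 4, 11, 3, 6, 8, 9, 0, 5]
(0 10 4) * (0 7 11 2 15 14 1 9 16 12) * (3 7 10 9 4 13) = (0 9 16 12)(1 4 10 13 3 7 11 2 15 14) = [9, 4, 15, 7, 10, 5, 6, 11, 8, 16, 13, 2, 0, 3, 1, 14, 12]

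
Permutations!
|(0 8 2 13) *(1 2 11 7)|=|(0 8 11 7 1 2 13)|=7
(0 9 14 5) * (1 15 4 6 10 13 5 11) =(0 9 14 11 1 15 4 6 10 13 5) =[9, 15, 2, 3, 6, 0, 10, 7, 8, 14, 13, 1, 12, 5, 11, 4]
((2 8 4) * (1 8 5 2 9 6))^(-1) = [0, 6, 5, 3, 8, 2, 9, 7, 1, 4] = (1 6 9 4 8)(2 5)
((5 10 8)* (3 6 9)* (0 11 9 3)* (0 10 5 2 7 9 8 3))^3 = (0 2 10)(3 11 7)(6 8 9) = [2, 1, 10, 11, 4, 5, 8, 3, 9, 6, 0, 7]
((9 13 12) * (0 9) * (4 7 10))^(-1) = (0 12 13 9)(4 10 7) = [12, 1, 2, 3, 10, 5, 6, 4, 8, 0, 7, 11, 13, 9]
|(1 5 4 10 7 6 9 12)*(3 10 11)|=|(1 5 4 11 3 10 7 6 9 12)|=10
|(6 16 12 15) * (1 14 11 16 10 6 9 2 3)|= 18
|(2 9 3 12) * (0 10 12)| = |(0 10 12 2 9 3)| = 6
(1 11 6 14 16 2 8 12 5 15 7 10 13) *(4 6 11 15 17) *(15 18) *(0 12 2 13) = (0 12 5 17 4 6 14 16 13 1 18 15 7 10)(2 8) = [12, 18, 8, 3, 6, 17, 14, 10, 2, 9, 0, 11, 5, 1, 16, 7, 13, 4, 15]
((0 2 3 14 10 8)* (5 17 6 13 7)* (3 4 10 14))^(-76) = [8, 1, 0, 3, 2, 7, 17, 13, 10, 9, 4, 11, 12, 6, 14, 15, 16, 5] = (0 8 10 4 2)(5 7 13 6 17)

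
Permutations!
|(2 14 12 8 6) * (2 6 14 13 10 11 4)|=|(2 13 10 11 4)(8 14 12)|=15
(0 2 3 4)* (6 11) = [2, 1, 3, 4, 0, 5, 11, 7, 8, 9, 10, 6] = (0 2 3 4)(6 11)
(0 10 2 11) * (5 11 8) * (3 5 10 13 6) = (0 13 6 3 5 11)(2 8 10) = [13, 1, 8, 5, 4, 11, 3, 7, 10, 9, 2, 0, 12, 6]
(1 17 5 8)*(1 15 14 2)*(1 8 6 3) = (1 17 5 6 3)(2 8 15 14) = [0, 17, 8, 1, 4, 6, 3, 7, 15, 9, 10, 11, 12, 13, 2, 14, 16, 5]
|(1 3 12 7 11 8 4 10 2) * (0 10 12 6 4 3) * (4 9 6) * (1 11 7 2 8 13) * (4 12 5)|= |(0 10 8 3 12 2 11 13 1)(4 5)(6 9)|= 18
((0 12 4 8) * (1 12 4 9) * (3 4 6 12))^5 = (0 3 12 8 1 6 4 9) = [3, 6, 2, 12, 9, 5, 4, 7, 1, 0, 10, 11, 8]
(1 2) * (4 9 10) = (1 2)(4 9 10) = [0, 2, 1, 3, 9, 5, 6, 7, 8, 10, 4]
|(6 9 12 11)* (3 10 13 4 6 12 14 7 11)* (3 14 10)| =20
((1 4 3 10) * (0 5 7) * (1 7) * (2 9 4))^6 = (0 3 2)(1 7 4)(5 10 9) = [3, 7, 0, 2, 1, 10, 6, 4, 8, 5, 9]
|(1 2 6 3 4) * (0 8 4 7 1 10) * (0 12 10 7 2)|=|(0 8 4 7 1)(2 6 3)(10 12)|=30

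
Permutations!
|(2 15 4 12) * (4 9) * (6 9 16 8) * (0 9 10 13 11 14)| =|(0 9 4 12 2 15 16 8 6 10 13 11 14)| =13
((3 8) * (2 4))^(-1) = (2 4)(3 8) = [0, 1, 4, 8, 2, 5, 6, 7, 3]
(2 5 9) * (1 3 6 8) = (1 3 6 8)(2 5 9) = [0, 3, 5, 6, 4, 9, 8, 7, 1, 2]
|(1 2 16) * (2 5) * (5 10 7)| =6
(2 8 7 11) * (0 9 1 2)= (0 9 1 2 8 7 11)= [9, 2, 8, 3, 4, 5, 6, 11, 7, 1, 10, 0]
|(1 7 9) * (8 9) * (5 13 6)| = 12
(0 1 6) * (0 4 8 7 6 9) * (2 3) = (0 1 9)(2 3)(4 8 7 6) = [1, 9, 3, 2, 8, 5, 4, 6, 7, 0]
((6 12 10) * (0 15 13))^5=(0 13 15)(6 10 12)=[13, 1, 2, 3, 4, 5, 10, 7, 8, 9, 12, 11, 6, 15, 14, 0]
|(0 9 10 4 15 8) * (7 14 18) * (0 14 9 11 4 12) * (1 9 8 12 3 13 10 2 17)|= |(0 11 4 15 12)(1 9 2 17)(3 13 10)(7 8 14 18)|= 60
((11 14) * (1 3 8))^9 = (11 14) = [0, 1, 2, 3, 4, 5, 6, 7, 8, 9, 10, 14, 12, 13, 11]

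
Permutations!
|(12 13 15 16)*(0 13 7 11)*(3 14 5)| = |(0 13 15 16 12 7 11)(3 14 5)| = 21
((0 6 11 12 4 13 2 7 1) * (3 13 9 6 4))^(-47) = (0 2 12 9 1 13 11 4 7 3 6) = [2, 13, 12, 6, 7, 5, 0, 3, 8, 1, 10, 4, 9, 11]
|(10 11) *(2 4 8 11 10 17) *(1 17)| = |(1 17 2 4 8 11)| = 6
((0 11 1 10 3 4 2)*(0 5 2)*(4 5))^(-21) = (0 10 2 11 3 4 1 5) = [10, 5, 11, 4, 1, 0, 6, 7, 8, 9, 2, 3]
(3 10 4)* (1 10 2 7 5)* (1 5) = (1 10 4 3 2 7) = [0, 10, 7, 2, 3, 5, 6, 1, 8, 9, 4]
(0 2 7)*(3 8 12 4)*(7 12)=(0 2 12 4 3 8 7)=[2, 1, 12, 8, 3, 5, 6, 0, 7, 9, 10, 11, 4]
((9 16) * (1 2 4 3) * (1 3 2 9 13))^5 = (1 9 16 13)(2 4) = [0, 9, 4, 3, 2, 5, 6, 7, 8, 16, 10, 11, 12, 1, 14, 15, 13]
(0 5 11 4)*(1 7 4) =(0 5 11 1 7 4) =[5, 7, 2, 3, 0, 11, 6, 4, 8, 9, 10, 1]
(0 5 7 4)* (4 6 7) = [5, 1, 2, 3, 0, 4, 7, 6] = (0 5 4)(6 7)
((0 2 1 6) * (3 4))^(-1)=(0 6 1 2)(3 4)=[6, 2, 0, 4, 3, 5, 1]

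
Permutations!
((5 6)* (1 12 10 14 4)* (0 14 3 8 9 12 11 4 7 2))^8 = (14)(1 4 11)(3 12 8 10 9) = [0, 4, 2, 12, 11, 5, 6, 7, 10, 3, 9, 1, 8, 13, 14]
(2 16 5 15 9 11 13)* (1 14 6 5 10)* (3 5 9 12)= (1 14 6 9 11 13 2 16 10)(3 5 15 12)= [0, 14, 16, 5, 4, 15, 9, 7, 8, 11, 1, 13, 3, 2, 6, 12, 10]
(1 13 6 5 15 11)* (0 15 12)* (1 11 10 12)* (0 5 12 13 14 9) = (0 15 10 13 6 12 5 1 14 9) = [15, 14, 2, 3, 4, 1, 12, 7, 8, 0, 13, 11, 5, 6, 9, 10]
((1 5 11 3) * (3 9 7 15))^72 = [0, 11, 2, 5, 4, 9, 6, 3, 8, 15, 10, 7, 12, 13, 14, 1] = (1 11 7 3 5 9 15)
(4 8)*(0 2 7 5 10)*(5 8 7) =(0 2 5 10)(4 7 8) =[2, 1, 5, 3, 7, 10, 6, 8, 4, 9, 0]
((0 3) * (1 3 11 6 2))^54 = (11) = [0, 1, 2, 3, 4, 5, 6, 7, 8, 9, 10, 11]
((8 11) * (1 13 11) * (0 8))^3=(0 13 8 11 1)=[13, 0, 2, 3, 4, 5, 6, 7, 11, 9, 10, 1, 12, 8]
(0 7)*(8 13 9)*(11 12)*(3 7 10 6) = (0 10 6 3 7)(8 13 9)(11 12) = [10, 1, 2, 7, 4, 5, 3, 0, 13, 8, 6, 12, 11, 9]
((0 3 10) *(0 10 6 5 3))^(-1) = (10)(3 5 6) = [0, 1, 2, 5, 4, 6, 3, 7, 8, 9, 10]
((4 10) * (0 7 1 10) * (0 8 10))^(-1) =[1, 7, 2, 3, 10, 5, 6, 0, 4, 9, 8] =(0 1 7)(4 10 8)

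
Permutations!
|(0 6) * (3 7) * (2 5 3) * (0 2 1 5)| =12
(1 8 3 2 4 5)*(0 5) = (0 5 1 8 3 2 4) = [5, 8, 4, 2, 0, 1, 6, 7, 3]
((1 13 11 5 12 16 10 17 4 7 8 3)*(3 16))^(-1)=(1 3 12 5 11 13)(4 17 10 16 8 7)=[0, 3, 2, 12, 17, 11, 6, 4, 7, 9, 16, 13, 5, 1, 14, 15, 8, 10]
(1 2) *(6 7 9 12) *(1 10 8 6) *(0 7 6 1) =[7, 2, 10, 3, 4, 5, 6, 9, 1, 12, 8, 11, 0] =(0 7 9 12)(1 2 10 8)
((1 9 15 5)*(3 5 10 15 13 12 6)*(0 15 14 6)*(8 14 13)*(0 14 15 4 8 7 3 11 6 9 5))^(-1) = (0 3 7 9 14 12 13 10 15 8 4)(1 5)(6 11) = [3, 5, 2, 7, 0, 1, 11, 9, 4, 14, 15, 6, 13, 10, 12, 8]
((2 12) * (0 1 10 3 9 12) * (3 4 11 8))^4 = (0 11 12 10 3)(1 8 2 4 9) = [11, 8, 4, 0, 9, 5, 6, 7, 2, 1, 3, 12, 10]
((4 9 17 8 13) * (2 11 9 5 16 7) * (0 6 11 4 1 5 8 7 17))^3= (0 9 11 6)(1 17 4)(2 13 16)(5 7 8)= [9, 17, 13, 3, 1, 7, 0, 8, 5, 11, 10, 6, 12, 16, 14, 15, 2, 4]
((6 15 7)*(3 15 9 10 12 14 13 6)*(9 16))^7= (16)(3 15 7)= [0, 1, 2, 15, 4, 5, 6, 3, 8, 9, 10, 11, 12, 13, 14, 7, 16]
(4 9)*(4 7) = (4 9 7) = [0, 1, 2, 3, 9, 5, 6, 4, 8, 7]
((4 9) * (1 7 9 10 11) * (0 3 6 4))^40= [10, 3, 2, 11, 7, 5, 1, 6, 8, 4, 9, 0]= (0 10 9 4 7 6 1 3 11)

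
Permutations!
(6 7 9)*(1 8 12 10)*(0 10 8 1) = (0 10)(6 7 9)(8 12) = [10, 1, 2, 3, 4, 5, 7, 9, 12, 6, 0, 11, 8]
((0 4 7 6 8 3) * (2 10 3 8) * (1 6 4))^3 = (0 2)(1 10)(3 6)(4 7) = [2, 10, 0, 6, 7, 5, 3, 4, 8, 9, 1]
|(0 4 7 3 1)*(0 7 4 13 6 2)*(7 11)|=|(0 13 6 2)(1 11 7 3)|=4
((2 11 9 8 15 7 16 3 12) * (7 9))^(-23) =(2 11 7 16 3 12)(8 15 9) =[0, 1, 11, 12, 4, 5, 6, 16, 15, 8, 10, 7, 2, 13, 14, 9, 3]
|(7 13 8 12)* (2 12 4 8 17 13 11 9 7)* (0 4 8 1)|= |(0 4 1)(2 12)(7 11 9)(13 17)|= 6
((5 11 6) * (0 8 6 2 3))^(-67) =[5, 1, 8, 6, 4, 3, 2, 7, 11, 9, 10, 0] =(0 5 3 6 2 8 11)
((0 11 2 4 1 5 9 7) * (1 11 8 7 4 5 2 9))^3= (11)= [0, 1, 2, 3, 4, 5, 6, 7, 8, 9, 10, 11]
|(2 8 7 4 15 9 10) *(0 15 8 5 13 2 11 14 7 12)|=30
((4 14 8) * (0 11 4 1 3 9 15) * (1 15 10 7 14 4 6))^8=[14, 0, 2, 11, 4, 5, 15, 3, 10, 6, 1, 8, 12, 13, 9, 7]=(0 14 9 6 15 7 3 11 8 10 1)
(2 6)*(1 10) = [0, 10, 6, 3, 4, 5, 2, 7, 8, 9, 1] = (1 10)(2 6)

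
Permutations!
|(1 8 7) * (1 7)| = |(1 8)| = 2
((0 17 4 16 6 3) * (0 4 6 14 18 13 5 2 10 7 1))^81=(0 10 13 16 6 1 2 18 4 17 7 5 14 3)=[10, 2, 18, 0, 17, 14, 1, 5, 8, 9, 13, 11, 12, 16, 3, 15, 6, 7, 4]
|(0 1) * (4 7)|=|(0 1)(4 7)|=2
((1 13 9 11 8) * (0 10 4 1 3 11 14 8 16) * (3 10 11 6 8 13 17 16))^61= [11, 17, 2, 6, 1, 5, 8, 7, 10, 14, 4, 3, 12, 9, 13, 15, 0, 16]= (0 11 3 6 8 10 4 1 17 16)(9 14 13)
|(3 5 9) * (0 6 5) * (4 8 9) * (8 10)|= 8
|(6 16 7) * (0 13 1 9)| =|(0 13 1 9)(6 16 7)| =12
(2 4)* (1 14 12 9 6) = (1 14 12 9 6)(2 4) = [0, 14, 4, 3, 2, 5, 1, 7, 8, 6, 10, 11, 9, 13, 12]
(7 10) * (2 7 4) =(2 7 10 4) =[0, 1, 7, 3, 2, 5, 6, 10, 8, 9, 4]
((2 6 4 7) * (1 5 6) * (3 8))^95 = (1 2 7 4 6 5)(3 8) = [0, 2, 7, 8, 6, 1, 5, 4, 3]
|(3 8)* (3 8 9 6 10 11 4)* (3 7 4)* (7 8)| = 15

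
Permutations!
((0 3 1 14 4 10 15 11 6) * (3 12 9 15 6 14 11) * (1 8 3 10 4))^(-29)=(0 12 9 15 10 6)(1 11 14)(3 8)=[12, 11, 2, 8, 4, 5, 0, 7, 3, 15, 6, 14, 9, 13, 1, 10]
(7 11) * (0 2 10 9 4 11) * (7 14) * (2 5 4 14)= (0 5 4 11 2 10 9 14 7)= [5, 1, 10, 3, 11, 4, 6, 0, 8, 14, 9, 2, 12, 13, 7]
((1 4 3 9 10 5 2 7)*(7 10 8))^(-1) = (1 7 8 9 3 4)(2 5 10) = [0, 7, 5, 4, 1, 10, 6, 8, 9, 3, 2]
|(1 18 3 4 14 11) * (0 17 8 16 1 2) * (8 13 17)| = 10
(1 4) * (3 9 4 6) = (1 6 3 9 4) = [0, 6, 2, 9, 1, 5, 3, 7, 8, 4]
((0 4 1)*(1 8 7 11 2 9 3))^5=(0 2 4 9 8 3 7 1 11)=[2, 11, 4, 7, 9, 5, 6, 1, 3, 8, 10, 0]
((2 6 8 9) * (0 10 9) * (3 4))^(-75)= (0 2)(3 4)(6 10)(8 9)= [2, 1, 0, 4, 3, 5, 10, 7, 9, 8, 6]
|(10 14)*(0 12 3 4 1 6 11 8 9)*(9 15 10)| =|(0 12 3 4 1 6 11 8 15 10 14 9)| =12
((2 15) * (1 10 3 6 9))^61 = [0, 10, 15, 6, 4, 5, 9, 7, 8, 1, 3, 11, 12, 13, 14, 2] = (1 10 3 6 9)(2 15)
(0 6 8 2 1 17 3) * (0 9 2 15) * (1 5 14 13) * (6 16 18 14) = (0 16 18 14 13 1 17 3 9 2 5 6 8 15) = [16, 17, 5, 9, 4, 6, 8, 7, 15, 2, 10, 11, 12, 1, 13, 0, 18, 3, 14]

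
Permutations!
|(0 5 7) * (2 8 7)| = |(0 5 2 8 7)| = 5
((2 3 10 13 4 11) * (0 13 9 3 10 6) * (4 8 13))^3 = [2, 1, 3, 4, 10, 5, 11, 7, 13, 0, 6, 9, 12, 8] = (0 2 3 4 10 6 11 9)(8 13)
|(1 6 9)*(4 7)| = 6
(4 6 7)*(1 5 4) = (1 5 4 6 7) = [0, 5, 2, 3, 6, 4, 7, 1]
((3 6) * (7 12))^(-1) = [0, 1, 2, 6, 4, 5, 3, 12, 8, 9, 10, 11, 7] = (3 6)(7 12)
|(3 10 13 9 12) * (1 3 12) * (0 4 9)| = 7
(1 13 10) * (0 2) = (0 2)(1 13 10) = [2, 13, 0, 3, 4, 5, 6, 7, 8, 9, 1, 11, 12, 10]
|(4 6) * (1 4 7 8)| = 5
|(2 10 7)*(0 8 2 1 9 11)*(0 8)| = |(1 9 11 8 2 10 7)| = 7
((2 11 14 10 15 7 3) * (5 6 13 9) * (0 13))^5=[0, 1, 7, 15, 4, 5, 6, 10, 8, 9, 11, 3, 12, 13, 2, 14]=(2 7 10 11 3 15 14)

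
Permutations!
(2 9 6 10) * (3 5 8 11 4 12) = (2 9 6 10)(3 5 8 11 4 12) = [0, 1, 9, 5, 12, 8, 10, 7, 11, 6, 2, 4, 3]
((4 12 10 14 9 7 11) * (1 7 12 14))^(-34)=(1 12 14 11)(4 7 10 9)=[0, 12, 2, 3, 7, 5, 6, 10, 8, 4, 9, 1, 14, 13, 11]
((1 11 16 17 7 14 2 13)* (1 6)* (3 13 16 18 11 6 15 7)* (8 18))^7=[0, 6, 14, 17, 4, 5, 1, 15, 18, 9, 10, 8, 12, 3, 7, 13, 2, 16, 11]=(1 6)(2 14 7 15 13 3 17 16)(8 18 11)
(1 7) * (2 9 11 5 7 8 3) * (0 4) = (0 4)(1 8 3 2 9 11 5 7) = [4, 8, 9, 2, 0, 7, 6, 1, 3, 11, 10, 5]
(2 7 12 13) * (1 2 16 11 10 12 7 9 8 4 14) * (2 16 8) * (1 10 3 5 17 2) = [0, 16, 9, 5, 14, 17, 6, 7, 4, 1, 12, 3, 13, 8, 10, 15, 11, 2] = (1 16 11 3 5 17 2 9)(4 14 10 12 13 8)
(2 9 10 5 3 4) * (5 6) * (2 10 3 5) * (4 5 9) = (2 4 10 6)(3 5 9) = [0, 1, 4, 5, 10, 9, 2, 7, 8, 3, 6]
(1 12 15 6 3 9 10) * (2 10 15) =[0, 12, 10, 9, 4, 5, 3, 7, 8, 15, 1, 11, 2, 13, 14, 6] =(1 12 2 10)(3 9 15 6)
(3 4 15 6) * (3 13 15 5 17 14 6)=(3 4 5 17 14 6 13 15)=[0, 1, 2, 4, 5, 17, 13, 7, 8, 9, 10, 11, 12, 15, 6, 3, 16, 14]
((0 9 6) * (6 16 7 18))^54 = [0, 1, 2, 3, 4, 5, 6, 7, 8, 9, 10, 11, 12, 13, 14, 15, 16, 17, 18] = (18)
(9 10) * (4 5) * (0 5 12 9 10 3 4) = (0 5)(3 4 12 9) = [5, 1, 2, 4, 12, 0, 6, 7, 8, 3, 10, 11, 9]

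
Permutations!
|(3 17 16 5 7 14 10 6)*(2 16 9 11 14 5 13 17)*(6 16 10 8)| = 22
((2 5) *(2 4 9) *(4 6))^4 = (2 9 4 6 5) = [0, 1, 9, 3, 6, 2, 5, 7, 8, 4]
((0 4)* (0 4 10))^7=(0 10)=[10, 1, 2, 3, 4, 5, 6, 7, 8, 9, 0]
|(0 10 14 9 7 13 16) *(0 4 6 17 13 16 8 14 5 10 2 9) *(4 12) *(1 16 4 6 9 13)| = |(0 2 13 8 14)(1 16 12 6 17)(4 9 7)(5 10)| = 30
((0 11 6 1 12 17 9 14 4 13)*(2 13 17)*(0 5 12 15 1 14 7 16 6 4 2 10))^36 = (0 14 4 13 9 12 16)(2 17 5 7 10 6 11) = [14, 1, 17, 3, 13, 7, 11, 10, 8, 12, 6, 2, 16, 9, 4, 15, 0, 5]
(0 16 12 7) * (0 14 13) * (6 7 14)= (0 16 12 14 13)(6 7)= [16, 1, 2, 3, 4, 5, 7, 6, 8, 9, 10, 11, 14, 0, 13, 15, 12]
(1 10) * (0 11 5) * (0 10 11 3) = (0 3)(1 11 5 10) = [3, 11, 2, 0, 4, 10, 6, 7, 8, 9, 1, 5]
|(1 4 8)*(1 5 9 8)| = |(1 4)(5 9 8)| = 6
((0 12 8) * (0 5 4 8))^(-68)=(12)(4 8 5)=[0, 1, 2, 3, 8, 4, 6, 7, 5, 9, 10, 11, 12]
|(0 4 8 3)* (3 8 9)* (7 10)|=4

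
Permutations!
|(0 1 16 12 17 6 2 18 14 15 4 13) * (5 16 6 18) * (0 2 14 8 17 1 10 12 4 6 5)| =9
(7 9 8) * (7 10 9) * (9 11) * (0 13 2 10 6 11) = [13, 1, 10, 3, 4, 5, 11, 7, 6, 8, 0, 9, 12, 2] = (0 13 2 10)(6 11 9 8)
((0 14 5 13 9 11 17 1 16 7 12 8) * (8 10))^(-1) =(0 8 10 12 7 16 1 17 11 9 13 5 14) =[8, 17, 2, 3, 4, 14, 6, 16, 10, 13, 12, 9, 7, 5, 0, 15, 1, 11]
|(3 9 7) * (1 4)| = 6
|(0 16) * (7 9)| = |(0 16)(7 9)| = 2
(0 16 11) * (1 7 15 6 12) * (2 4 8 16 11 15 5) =[11, 7, 4, 3, 8, 2, 12, 5, 16, 9, 10, 0, 1, 13, 14, 6, 15] =(0 11)(1 7 5 2 4 8 16 15 6 12)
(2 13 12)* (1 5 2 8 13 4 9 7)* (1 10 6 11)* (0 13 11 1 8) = (0 13 12)(1 5 2 4 9 7 10 6)(8 11) = [13, 5, 4, 3, 9, 2, 1, 10, 11, 7, 6, 8, 0, 12]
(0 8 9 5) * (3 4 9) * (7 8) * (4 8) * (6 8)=(0 7 4 9 5)(3 6 8)=[7, 1, 2, 6, 9, 0, 8, 4, 3, 5]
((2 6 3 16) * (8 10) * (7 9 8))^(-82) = (2 3)(6 16)(7 8)(9 10) = [0, 1, 3, 2, 4, 5, 16, 8, 7, 10, 9, 11, 12, 13, 14, 15, 6]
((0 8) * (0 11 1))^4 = (11) = [0, 1, 2, 3, 4, 5, 6, 7, 8, 9, 10, 11]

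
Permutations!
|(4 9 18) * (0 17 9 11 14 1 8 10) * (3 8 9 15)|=6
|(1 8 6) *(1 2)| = |(1 8 6 2)| = 4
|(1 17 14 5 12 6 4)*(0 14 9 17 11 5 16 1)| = |(0 14 16 1 11 5 12 6 4)(9 17)| = 18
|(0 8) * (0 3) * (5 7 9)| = |(0 8 3)(5 7 9)| = 3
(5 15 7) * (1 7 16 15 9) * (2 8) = (1 7 5 9)(2 8)(15 16) = [0, 7, 8, 3, 4, 9, 6, 5, 2, 1, 10, 11, 12, 13, 14, 16, 15]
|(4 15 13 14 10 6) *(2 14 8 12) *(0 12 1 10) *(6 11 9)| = |(0 12 2 14)(1 10 11 9 6 4 15 13 8)| = 36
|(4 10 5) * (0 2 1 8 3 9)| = 6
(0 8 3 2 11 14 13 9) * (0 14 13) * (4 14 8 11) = (0 11 13 9 8 3 2 4 14) = [11, 1, 4, 2, 14, 5, 6, 7, 3, 8, 10, 13, 12, 9, 0]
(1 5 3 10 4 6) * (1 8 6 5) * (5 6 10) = (3 5)(4 6 8 10) = [0, 1, 2, 5, 6, 3, 8, 7, 10, 9, 4]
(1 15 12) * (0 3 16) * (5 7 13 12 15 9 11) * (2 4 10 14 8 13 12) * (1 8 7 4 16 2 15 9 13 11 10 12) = (0 3 2 16)(1 13 15 9 10 14 7)(4 12 8 11 5) = [3, 13, 16, 2, 12, 4, 6, 1, 11, 10, 14, 5, 8, 15, 7, 9, 0]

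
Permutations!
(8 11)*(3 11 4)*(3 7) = (3 11 8 4 7) = [0, 1, 2, 11, 7, 5, 6, 3, 4, 9, 10, 8]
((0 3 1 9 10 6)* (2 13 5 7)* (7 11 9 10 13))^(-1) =(0 6 10 1 3)(2 7)(5 13 9 11) =[6, 3, 7, 0, 4, 13, 10, 2, 8, 11, 1, 5, 12, 9]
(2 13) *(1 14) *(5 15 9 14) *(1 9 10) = (1 5 15 10)(2 13)(9 14) = [0, 5, 13, 3, 4, 15, 6, 7, 8, 14, 1, 11, 12, 2, 9, 10]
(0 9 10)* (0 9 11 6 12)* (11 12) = [12, 1, 2, 3, 4, 5, 11, 7, 8, 10, 9, 6, 0] = (0 12)(6 11)(9 10)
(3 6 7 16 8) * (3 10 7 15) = (3 6 15)(7 16 8 10) = [0, 1, 2, 6, 4, 5, 15, 16, 10, 9, 7, 11, 12, 13, 14, 3, 8]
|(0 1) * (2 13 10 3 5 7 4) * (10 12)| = 8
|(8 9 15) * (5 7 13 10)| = |(5 7 13 10)(8 9 15)| = 12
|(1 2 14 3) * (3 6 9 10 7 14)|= |(1 2 3)(6 9 10 7 14)|= 15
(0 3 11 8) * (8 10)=[3, 1, 2, 11, 4, 5, 6, 7, 0, 9, 8, 10]=(0 3 11 10 8)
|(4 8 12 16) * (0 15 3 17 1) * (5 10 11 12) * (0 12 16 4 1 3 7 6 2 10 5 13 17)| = |(0 15 7 6 2 10 11 16 1 12 4 8 13 17 3)| = 15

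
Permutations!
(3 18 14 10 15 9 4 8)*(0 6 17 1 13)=[6, 13, 2, 18, 8, 5, 17, 7, 3, 4, 15, 11, 12, 0, 10, 9, 16, 1, 14]=(0 6 17 1 13)(3 18 14 10 15 9 4 8)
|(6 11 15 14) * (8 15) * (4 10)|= |(4 10)(6 11 8 15 14)|= 10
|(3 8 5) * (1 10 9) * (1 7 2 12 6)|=21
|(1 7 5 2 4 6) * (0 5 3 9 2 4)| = 9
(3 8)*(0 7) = [7, 1, 2, 8, 4, 5, 6, 0, 3] = (0 7)(3 8)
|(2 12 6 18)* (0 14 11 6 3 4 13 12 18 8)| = |(0 14 11 6 8)(2 18)(3 4 13 12)| = 20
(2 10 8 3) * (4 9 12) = (2 10 8 3)(4 9 12) = [0, 1, 10, 2, 9, 5, 6, 7, 3, 12, 8, 11, 4]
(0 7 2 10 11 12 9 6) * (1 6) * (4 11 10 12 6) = (0 7 2 12 9 1 4 11 6) = [7, 4, 12, 3, 11, 5, 0, 2, 8, 1, 10, 6, 9]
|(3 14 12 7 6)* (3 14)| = 4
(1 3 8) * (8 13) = (1 3 13 8) = [0, 3, 2, 13, 4, 5, 6, 7, 1, 9, 10, 11, 12, 8]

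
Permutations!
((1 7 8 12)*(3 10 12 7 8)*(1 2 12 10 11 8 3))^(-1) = (1 7 8 11 3)(2 12) = [0, 7, 12, 1, 4, 5, 6, 8, 11, 9, 10, 3, 2]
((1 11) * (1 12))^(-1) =(1 12 11) =[0, 12, 2, 3, 4, 5, 6, 7, 8, 9, 10, 1, 11]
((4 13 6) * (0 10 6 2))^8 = (0 6 13)(2 10 4) = [6, 1, 10, 3, 2, 5, 13, 7, 8, 9, 4, 11, 12, 0]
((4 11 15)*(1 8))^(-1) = (1 8)(4 15 11) = [0, 8, 2, 3, 15, 5, 6, 7, 1, 9, 10, 4, 12, 13, 14, 11]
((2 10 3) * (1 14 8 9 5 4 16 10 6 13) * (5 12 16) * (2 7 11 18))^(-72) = (1 6 18 7 10 12 8)(2 11 3 16 9 14 13) = [0, 6, 11, 16, 4, 5, 18, 10, 1, 14, 12, 3, 8, 2, 13, 15, 9, 17, 7]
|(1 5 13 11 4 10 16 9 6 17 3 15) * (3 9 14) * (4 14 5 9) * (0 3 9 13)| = 14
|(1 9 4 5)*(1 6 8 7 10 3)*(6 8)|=|(1 9 4 5 8 7 10 3)|=8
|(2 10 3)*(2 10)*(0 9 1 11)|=|(0 9 1 11)(3 10)|=4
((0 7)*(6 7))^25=(0 6 7)=[6, 1, 2, 3, 4, 5, 7, 0]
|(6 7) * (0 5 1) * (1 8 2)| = 10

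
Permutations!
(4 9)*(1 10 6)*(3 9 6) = (1 10 3 9 4 6) = [0, 10, 2, 9, 6, 5, 1, 7, 8, 4, 3]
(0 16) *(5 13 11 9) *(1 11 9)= [16, 11, 2, 3, 4, 13, 6, 7, 8, 5, 10, 1, 12, 9, 14, 15, 0]= (0 16)(1 11)(5 13 9)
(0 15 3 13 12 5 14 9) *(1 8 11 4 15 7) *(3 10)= (0 7 1 8 11 4 15 10 3 13 12 5 14 9)= [7, 8, 2, 13, 15, 14, 6, 1, 11, 0, 3, 4, 5, 12, 9, 10]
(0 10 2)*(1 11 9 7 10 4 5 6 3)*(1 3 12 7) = (0 4 5 6 12 7 10 2)(1 11 9) = [4, 11, 0, 3, 5, 6, 12, 10, 8, 1, 2, 9, 7]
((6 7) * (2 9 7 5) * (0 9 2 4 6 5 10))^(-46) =[5, 1, 2, 3, 0, 10, 9, 6, 8, 4, 7] =(0 5 10 7 6 9 4)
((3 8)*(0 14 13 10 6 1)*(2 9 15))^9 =(15)(0 10)(1 13)(3 8)(6 14) =[10, 13, 2, 8, 4, 5, 14, 7, 3, 9, 0, 11, 12, 1, 6, 15]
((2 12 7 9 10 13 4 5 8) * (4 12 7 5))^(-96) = (13) = [0, 1, 2, 3, 4, 5, 6, 7, 8, 9, 10, 11, 12, 13]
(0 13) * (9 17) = (0 13)(9 17) = [13, 1, 2, 3, 4, 5, 6, 7, 8, 17, 10, 11, 12, 0, 14, 15, 16, 9]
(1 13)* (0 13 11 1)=[13, 11, 2, 3, 4, 5, 6, 7, 8, 9, 10, 1, 12, 0]=(0 13)(1 11)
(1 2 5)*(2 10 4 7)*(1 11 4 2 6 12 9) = (1 10 2 5 11 4 7 6 12 9) = [0, 10, 5, 3, 7, 11, 12, 6, 8, 1, 2, 4, 9]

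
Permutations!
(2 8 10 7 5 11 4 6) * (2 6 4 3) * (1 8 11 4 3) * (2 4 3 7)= (1 8 10 2 11)(3 4 7 5)= [0, 8, 11, 4, 7, 3, 6, 5, 10, 9, 2, 1]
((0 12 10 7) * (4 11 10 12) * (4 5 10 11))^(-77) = (12)(0 7 10 5) = [7, 1, 2, 3, 4, 0, 6, 10, 8, 9, 5, 11, 12]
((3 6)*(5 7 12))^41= (3 6)(5 12 7)= [0, 1, 2, 6, 4, 12, 3, 5, 8, 9, 10, 11, 7]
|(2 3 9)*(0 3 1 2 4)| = |(0 3 9 4)(1 2)| = 4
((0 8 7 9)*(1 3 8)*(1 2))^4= [8, 9, 7, 0, 4, 5, 6, 1, 2, 3]= (0 8 2 7 1 9 3)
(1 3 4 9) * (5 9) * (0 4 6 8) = (0 4 5 9 1 3 6 8) = [4, 3, 2, 6, 5, 9, 8, 7, 0, 1]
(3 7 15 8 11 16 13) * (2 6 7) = [0, 1, 6, 2, 4, 5, 7, 15, 11, 9, 10, 16, 12, 3, 14, 8, 13] = (2 6 7 15 8 11 16 13 3)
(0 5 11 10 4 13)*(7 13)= [5, 1, 2, 3, 7, 11, 6, 13, 8, 9, 4, 10, 12, 0]= (0 5 11 10 4 7 13)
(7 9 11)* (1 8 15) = [0, 8, 2, 3, 4, 5, 6, 9, 15, 11, 10, 7, 12, 13, 14, 1] = (1 8 15)(7 9 11)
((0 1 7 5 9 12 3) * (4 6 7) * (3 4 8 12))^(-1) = (0 3 9 5 7 6 4 12 8 1) = [3, 0, 2, 9, 12, 7, 4, 6, 1, 5, 10, 11, 8]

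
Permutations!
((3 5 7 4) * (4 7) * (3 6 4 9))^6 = (9) = [0, 1, 2, 3, 4, 5, 6, 7, 8, 9]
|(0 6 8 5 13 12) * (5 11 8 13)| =4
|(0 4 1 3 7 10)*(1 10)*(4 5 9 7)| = 8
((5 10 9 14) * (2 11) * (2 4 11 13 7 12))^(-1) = (2 12 7 13)(4 11)(5 14 9 10) = [0, 1, 12, 3, 11, 14, 6, 13, 8, 10, 5, 4, 7, 2, 9]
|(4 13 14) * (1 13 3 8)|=6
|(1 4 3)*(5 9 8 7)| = 12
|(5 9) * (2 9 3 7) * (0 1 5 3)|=|(0 1 5)(2 9 3 7)|=12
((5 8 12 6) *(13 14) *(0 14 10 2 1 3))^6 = (0 3 1 2 10 13 14)(5 12)(6 8) = [3, 2, 10, 1, 4, 12, 8, 7, 6, 9, 13, 11, 5, 14, 0]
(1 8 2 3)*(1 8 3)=(1 3 8 2)=[0, 3, 1, 8, 4, 5, 6, 7, 2]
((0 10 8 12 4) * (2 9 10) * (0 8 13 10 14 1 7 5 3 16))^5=[7, 0, 5, 14, 12, 9, 6, 2, 4, 3, 13, 11, 8, 10, 16, 15, 1]=(0 7 2 5 9 3 14 16 1)(4 12 8)(10 13)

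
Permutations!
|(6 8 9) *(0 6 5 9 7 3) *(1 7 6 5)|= |(0 5 9 1 7 3)(6 8)|= 6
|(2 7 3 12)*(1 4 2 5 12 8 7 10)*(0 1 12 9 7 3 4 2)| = 18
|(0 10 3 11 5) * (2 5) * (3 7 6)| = |(0 10 7 6 3 11 2 5)| = 8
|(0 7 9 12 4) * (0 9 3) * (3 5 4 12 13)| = 7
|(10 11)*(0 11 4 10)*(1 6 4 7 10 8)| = 4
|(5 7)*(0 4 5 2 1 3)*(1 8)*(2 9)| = |(0 4 5 7 9 2 8 1 3)| = 9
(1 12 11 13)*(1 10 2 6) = (1 12 11 13 10 2 6) = [0, 12, 6, 3, 4, 5, 1, 7, 8, 9, 2, 13, 11, 10]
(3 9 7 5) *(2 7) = (2 7 5 3 9) = [0, 1, 7, 9, 4, 3, 6, 5, 8, 2]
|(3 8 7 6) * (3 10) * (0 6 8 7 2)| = 7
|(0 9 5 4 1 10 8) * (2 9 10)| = |(0 10 8)(1 2 9 5 4)| = 15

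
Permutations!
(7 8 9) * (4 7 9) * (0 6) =(9)(0 6)(4 7 8) =[6, 1, 2, 3, 7, 5, 0, 8, 4, 9]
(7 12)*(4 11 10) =(4 11 10)(7 12) =[0, 1, 2, 3, 11, 5, 6, 12, 8, 9, 4, 10, 7]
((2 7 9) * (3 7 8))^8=[0, 1, 7, 2, 4, 5, 6, 8, 9, 3]=(2 7 8 9 3)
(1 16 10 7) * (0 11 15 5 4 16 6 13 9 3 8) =(0 11 15 5 4 16 10 7 1 6 13 9 3 8) =[11, 6, 2, 8, 16, 4, 13, 1, 0, 3, 7, 15, 12, 9, 14, 5, 10]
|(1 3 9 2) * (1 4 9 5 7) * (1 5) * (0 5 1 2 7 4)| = 8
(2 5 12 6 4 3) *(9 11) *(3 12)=[0, 1, 5, 2, 12, 3, 4, 7, 8, 11, 10, 9, 6]=(2 5 3)(4 12 6)(9 11)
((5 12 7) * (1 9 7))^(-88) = (1 7 12 9 5) = [0, 7, 2, 3, 4, 1, 6, 12, 8, 5, 10, 11, 9]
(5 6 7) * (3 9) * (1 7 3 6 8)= (1 7 5 8)(3 9 6)= [0, 7, 2, 9, 4, 8, 3, 5, 1, 6]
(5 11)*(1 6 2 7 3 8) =(1 6 2 7 3 8)(5 11) =[0, 6, 7, 8, 4, 11, 2, 3, 1, 9, 10, 5]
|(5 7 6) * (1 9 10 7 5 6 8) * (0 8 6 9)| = |(0 8 1)(6 9 10 7)| = 12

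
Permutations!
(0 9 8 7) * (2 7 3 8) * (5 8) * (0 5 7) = [9, 1, 0, 7, 4, 8, 6, 5, 3, 2] = (0 9 2)(3 7 5 8)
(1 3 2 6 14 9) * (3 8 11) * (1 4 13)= (1 8 11 3 2 6 14 9 4 13)= [0, 8, 6, 2, 13, 5, 14, 7, 11, 4, 10, 3, 12, 1, 9]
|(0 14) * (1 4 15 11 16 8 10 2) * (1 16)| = |(0 14)(1 4 15 11)(2 16 8 10)| = 4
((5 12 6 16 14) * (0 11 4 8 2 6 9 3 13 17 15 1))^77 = [17, 13, 11, 5, 1, 6, 4, 7, 0, 14, 10, 15, 16, 12, 2, 3, 8, 9] = (0 17 9 14 2 11 15 3 5 6 4 1 13 12 16 8)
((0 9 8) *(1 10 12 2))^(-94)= (0 8 9)(1 12)(2 10)= [8, 12, 10, 3, 4, 5, 6, 7, 9, 0, 2, 11, 1]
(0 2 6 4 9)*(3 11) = [2, 1, 6, 11, 9, 5, 4, 7, 8, 0, 10, 3] = (0 2 6 4 9)(3 11)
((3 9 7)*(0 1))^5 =[1, 0, 2, 7, 4, 5, 6, 9, 8, 3] =(0 1)(3 7 9)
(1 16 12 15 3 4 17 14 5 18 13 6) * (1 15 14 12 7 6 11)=[0, 16, 2, 4, 17, 18, 15, 6, 8, 9, 10, 1, 14, 11, 5, 3, 7, 12, 13]=(1 16 7 6 15 3 4 17 12 14 5 18 13 11)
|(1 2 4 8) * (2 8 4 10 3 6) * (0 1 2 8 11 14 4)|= 5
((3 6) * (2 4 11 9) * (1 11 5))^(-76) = [0, 9, 5, 3, 1, 11, 6, 7, 8, 4, 10, 2] = (1 9 4)(2 5 11)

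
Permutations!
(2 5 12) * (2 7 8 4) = (2 5 12 7 8 4) = [0, 1, 5, 3, 2, 12, 6, 8, 4, 9, 10, 11, 7]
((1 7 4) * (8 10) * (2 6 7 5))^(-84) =[0, 1, 2, 3, 4, 5, 6, 7, 8, 9, 10] =(10)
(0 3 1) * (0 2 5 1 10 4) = (0 3 10 4)(1 2 5) = [3, 2, 5, 10, 0, 1, 6, 7, 8, 9, 4]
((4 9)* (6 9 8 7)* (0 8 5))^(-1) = (0 5 4 9 6 7 8) = [5, 1, 2, 3, 9, 4, 7, 8, 0, 6]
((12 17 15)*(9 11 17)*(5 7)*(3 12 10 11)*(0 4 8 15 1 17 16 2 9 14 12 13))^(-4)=(17)(0 2 15 13 16 8 3 11 4 9 10)=[2, 1, 15, 11, 9, 5, 6, 7, 3, 10, 0, 4, 12, 16, 14, 13, 8, 17]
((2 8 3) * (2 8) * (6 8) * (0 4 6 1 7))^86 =[6, 0, 2, 7, 8, 5, 3, 4, 1] =(0 6 3 7 4 8 1)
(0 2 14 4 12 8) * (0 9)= (0 2 14 4 12 8 9)= [2, 1, 14, 3, 12, 5, 6, 7, 9, 0, 10, 11, 8, 13, 4]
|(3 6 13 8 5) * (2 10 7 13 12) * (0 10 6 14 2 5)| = |(0 10 7 13 8)(2 6 12 5 3 14)| = 30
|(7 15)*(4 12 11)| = 6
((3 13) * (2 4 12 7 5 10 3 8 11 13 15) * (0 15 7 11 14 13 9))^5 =[11, 1, 0, 7, 15, 10, 6, 5, 13, 12, 3, 4, 2, 14, 8, 9] =(0 11 4 15 9 12 2)(3 7 5 10)(8 13 14)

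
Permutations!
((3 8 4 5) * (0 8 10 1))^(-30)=(0 10 5 8 1 3 4)=[10, 3, 2, 4, 0, 8, 6, 7, 1, 9, 5]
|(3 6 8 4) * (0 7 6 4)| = 4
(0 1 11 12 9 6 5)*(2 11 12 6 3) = (0 1 12 9 3 2 11 6 5) = [1, 12, 11, 2, 4, 0, 5, 7, 8, 3, 10, 6, 9]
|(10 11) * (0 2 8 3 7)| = 10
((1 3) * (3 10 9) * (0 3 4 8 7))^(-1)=(0 7 8 4 9 10 1 3)=[7, 3, 2, 0, 9, 5, 6, 8, 4, 10, 1]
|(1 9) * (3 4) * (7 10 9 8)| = 10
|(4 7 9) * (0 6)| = |(0 6)(4 7 9)| = 6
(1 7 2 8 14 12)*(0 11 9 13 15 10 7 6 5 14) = (0 11 9 13 15 10 7 2 8)(1 6 5 14 12) = [11, 6, 8, 3, 4, 14, 5, 2, 0, 13, 7, 9, 1, 15, 12, 10]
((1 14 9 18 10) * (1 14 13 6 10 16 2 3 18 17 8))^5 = (1 9 6 8 14 13 17 10)(2 3 18 16) = [0, 9, 3, 18, 4, 5, 8, 7, 14, 6, 1, 11, 12, 17, 13, 15, 2, 10, 16]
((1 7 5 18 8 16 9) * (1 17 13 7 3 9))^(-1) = [0, 16, 2, 1, 4, 7, 6, 13, 18, 3, 10, 11, 12, 17, 14, 15, 8, 9, 5] = (1 16 8 18 5 7 13 17 9 3)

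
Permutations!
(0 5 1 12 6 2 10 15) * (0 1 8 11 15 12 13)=[5, 13, 10, 3, 4, 8, 2, 7, 11, 9, 12, 15, 6, 0, 14, 1]=(0 5 8 11 15 1 13)(2 10 12 6)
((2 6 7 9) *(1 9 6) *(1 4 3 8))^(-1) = (1 8 3 4 2 9)(6 7) = [0, 8, 9, 4, 2, 5, 7, 6, 3, 1]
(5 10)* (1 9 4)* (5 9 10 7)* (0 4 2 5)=(0 4 1 10 9 2 5 7)=[4, 10, 5, 3, 1, 7, 6, 0, 8, 2, 9]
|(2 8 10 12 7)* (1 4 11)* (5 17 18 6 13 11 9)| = |(1 4 9 5 17 18 6 13 11)(2 8 10 12 7)| = 45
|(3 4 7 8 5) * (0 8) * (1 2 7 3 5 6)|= 6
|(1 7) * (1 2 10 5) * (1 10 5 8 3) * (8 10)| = 6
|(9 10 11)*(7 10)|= |(7 10 11 9)|= 4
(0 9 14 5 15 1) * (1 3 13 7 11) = (0 9 14 5 15 3 13 7 11 1) = [9, 0, 2, 13, 4, 15, 6, 11, 8, 14, 10, 1, 12, 7, 5, 3]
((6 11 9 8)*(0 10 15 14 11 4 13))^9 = (0 13 4 6 8 9 11 14 15 10) = [13, 1, 2, 3, 6, 5, 8, 7, 9, 11, 0, 14, 12, 4, 15, 10]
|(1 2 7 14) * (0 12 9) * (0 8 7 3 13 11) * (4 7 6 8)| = |(0 12 9 4 7 14 1 2 3 13 11)(6 8)| = 22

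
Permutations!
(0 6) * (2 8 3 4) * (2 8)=(0 6)(3 4 8)=[6, 1, 2, 4, 8, 5, 0, 7, 3]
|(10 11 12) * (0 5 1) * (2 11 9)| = |(0 5 1)(2 11 12 10 9)| = 15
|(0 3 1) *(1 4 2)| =|(0 3 4 2 1)| =5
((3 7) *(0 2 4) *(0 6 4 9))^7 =(0 2 9)(3 7)(4 6) =[2, 1, 9, 7, 6, 5, 4, 3, 8, 0]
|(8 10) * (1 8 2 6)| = 5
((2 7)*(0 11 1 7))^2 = (0 1 2 11 7) = [1, 2, 11, 3, 4, 5, 6, 0, 8, 9, 10, 7]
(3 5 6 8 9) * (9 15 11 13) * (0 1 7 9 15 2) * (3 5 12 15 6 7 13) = [1, 13, 0, 12, 4, 7, 8, 9, 2, 5, 10, 3, 15, 6, 14, 11] = (0 1 13 6 8 2)(3 12 15 11)(5 7 9)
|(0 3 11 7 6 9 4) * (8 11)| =8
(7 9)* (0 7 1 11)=[7, 11, 2, 3, 4, 5, 6, 9, 8, 1, 10, 0]=(0 7 9 1 11)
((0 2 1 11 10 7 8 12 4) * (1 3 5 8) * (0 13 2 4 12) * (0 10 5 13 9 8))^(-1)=(0 5 11 1 7 10 8 9 4)(2 13 3)=[5, 7, 13, 2, 0, 11, 6, 10, 9, 4, 8, 1, 12, 3]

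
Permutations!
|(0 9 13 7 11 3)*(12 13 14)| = |(0 9 14 12 13 7 11 3)| = 8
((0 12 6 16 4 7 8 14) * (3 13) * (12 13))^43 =(0 12 4 14 3 16 8 13 6 7) =[12, 1, 2, 16, 14, 5, 7, 0, 13, 9, 10, 11, 4, 6, 3, 15, 8]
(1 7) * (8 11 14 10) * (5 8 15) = (1 7)(5 8 11 14 10 15) = [0, 7, 2, 3, 4, 8, 6, 1, 11, 9, 15, 14, 12, 13, 10, 5]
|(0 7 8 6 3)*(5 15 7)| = |(0 5 15 7 8 6 3)| = 7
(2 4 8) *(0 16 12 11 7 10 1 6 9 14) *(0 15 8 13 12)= (0 16)(1 6 9 14 15 8 2 4 13 12 11 7 10)= [16, 6, 4, 3, 13, 5, 9, 10, 2, 14, 1, 7, 11, 12, 15, 8, 0]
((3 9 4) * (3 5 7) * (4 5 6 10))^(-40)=[0, 1, 2, 3, 10, 5, 4, 7, 8, 9, 6]=(4 10 6)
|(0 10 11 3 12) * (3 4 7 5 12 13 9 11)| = |(0 10 3 13 9 11 4 7 5 12)| = 10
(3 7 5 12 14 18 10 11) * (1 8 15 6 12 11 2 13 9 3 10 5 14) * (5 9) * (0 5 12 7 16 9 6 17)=(0 5 11 10 2 13 12 1 8 15 17)(3 16 9)(6 7 14 18)=[5, 8, 13, 16, 4, 11, 7, 14, 15, 3, 2, 10, 1, 12, 18, 17, 9, 0, 6]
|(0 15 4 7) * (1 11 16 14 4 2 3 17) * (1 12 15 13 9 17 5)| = 15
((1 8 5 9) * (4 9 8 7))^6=[0, 4, 2, 3, 1, 5, 6, 9, 8, 7]=(1 4)(7 9)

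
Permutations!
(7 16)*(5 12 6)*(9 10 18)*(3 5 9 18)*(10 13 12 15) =(18)(3 5 15 10)(6 9 13 12)(7 16) =[0, 1, 2, 5, 4, 15, 9, 16, 8, 13, 3, 11, 6, 12, 14, 10, 7, 17, 18]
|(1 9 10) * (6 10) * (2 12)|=|(1 9 6 10)(2 12)|=4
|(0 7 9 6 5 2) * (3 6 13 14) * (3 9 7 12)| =6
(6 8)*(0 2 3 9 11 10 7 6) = (0 2 3 9 11 10 7 6 8) = [2, 1, 3, 9, 4, 5, 8, 6, 0, 11, 7, 10]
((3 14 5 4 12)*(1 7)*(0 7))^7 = (0 7 1)(3 5 12 14 4) = [7, 0, 2, 5, 3, 12, 6, 1, 8, 9, 10, 11, 14, 13, 4]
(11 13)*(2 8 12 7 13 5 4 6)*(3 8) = (2 3 8 12 7 13 11 5 4 6) = [0, 1, 3, 8, 6, 4, 2, 13, 12, 9, 10, 5, 7, 11]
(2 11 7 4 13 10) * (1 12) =(1 12)(2 11 7 4 13 10) =[0, 12, 11, 3, 13, 5, 6, 4, 8, 9, 2, 7, 1, 10]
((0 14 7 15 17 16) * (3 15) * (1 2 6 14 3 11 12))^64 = (0 16 17 15 3)(1 2 6 14 7 11 12) = [16, 2, 6, 0, 4, 5, 14, 11, 8, 9, 10, 12, 1, 13, 7, 3, 17, 15]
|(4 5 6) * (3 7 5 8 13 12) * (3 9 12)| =|(3 7 5 6 4 8 13)(9 12)| =14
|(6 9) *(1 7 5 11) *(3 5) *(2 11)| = |(1 7 3 5 2 11)(6 9)| = 6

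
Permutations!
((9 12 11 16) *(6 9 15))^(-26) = (6 16 12)(9 15 11) = [0, 1, 2, 3, 4, 5, 16, 7, 8, 15, 10, 9, 6, 13, 14, 11, 12]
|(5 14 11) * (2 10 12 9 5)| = |(2 10 12 9 5 14 11)| = 7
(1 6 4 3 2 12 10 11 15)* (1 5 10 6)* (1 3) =(1 3 2 12 6 4)(5 10 11 15) =[0, 3, 12, 2, 1, 10, 4, 7, 8, 9, 11, 15, 6, 13, 14, 5]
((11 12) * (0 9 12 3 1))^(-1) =(0 1 3 11 12 9) =[1, 3, 2, 11, 4, 5, 6, 7, 8, 0, 10, 12, 9]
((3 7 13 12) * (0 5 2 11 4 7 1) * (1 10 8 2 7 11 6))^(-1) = [1, 6, 8, 12, 11, 0, 2, 5, 10, 9, 3, 4, 13, 7] = (0 1 6 2 8 10 3 12 13 7 5)(4 11)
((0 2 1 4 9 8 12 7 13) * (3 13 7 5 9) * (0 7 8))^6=[7, 12, 8, 9, 5, 3, 6, 2, 1, 13, 10, 11, 4, 0]=(0 7 2 8 1 12 4 5 3 9 13)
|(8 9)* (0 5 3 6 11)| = |(0 5 3 6 11)(8 9)| = 10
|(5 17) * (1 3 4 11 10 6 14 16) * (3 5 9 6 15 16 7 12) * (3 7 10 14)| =12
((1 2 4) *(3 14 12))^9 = [0, 1, 2, 3, 4, 5, 6, 7, 8, 9, 10, 11, 12, 13, 14] = (14)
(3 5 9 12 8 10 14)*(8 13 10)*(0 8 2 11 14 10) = (0 8 2 11 14 3 5 9 12 13) = [8, 1, 11, 5, 4, 9, 6, 7, 2, 12, 10, 14, 13, 0, 3]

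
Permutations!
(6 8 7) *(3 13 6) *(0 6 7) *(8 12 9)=[6, 1, 2, 13, 4, 5, 12, 3, 0, 8, 10, 11, 9, 7]=(0 6 12 9 8)(3 13 7)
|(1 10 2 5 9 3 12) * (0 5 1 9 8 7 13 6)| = |(0 5 8 7 13 6)(1 10 2)(3 12 9)| = 6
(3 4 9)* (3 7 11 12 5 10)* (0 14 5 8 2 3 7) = (0 14 5 10 7 11 12 8 2 3 4 9) = [14, 1, 3, 4, 9, 10, 6, 11, 2, 0, 7, 12, 8, 13, 5]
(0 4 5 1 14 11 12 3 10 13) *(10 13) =(0 4 5 1 14 11 12 3 13) =[4, 14, 2, 13, 5, 1, 6, 7, 8, 9, 10, 12, 3, 0, 11]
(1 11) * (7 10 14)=(1 11)(7 10 14)=[0, 11, 2, 3, 4, 5, 6, 10, 8, 9, 14, 1, 12, 13, 7]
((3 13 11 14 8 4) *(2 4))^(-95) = (2 13 8 3 14 4 11) = [0, 1, 13, 14, 11, 5, 6, 7, 3, 9, 10, 2, 12, 8, 4]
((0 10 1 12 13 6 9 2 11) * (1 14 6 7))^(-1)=(0 11 2 9 6 14 10)(1 7 13 12)=[11, 7, 9, 3, 4, 5, 14, 13, 8, 6, 0, 2, 1, 12, 10]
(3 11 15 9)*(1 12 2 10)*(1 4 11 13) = (1 12 2 10 4 11 15 9 3 13) = [0, 12, 10, 13, 11, 5, 6, 7, 8, 3, 4, 15, 2, 1, 14, 9]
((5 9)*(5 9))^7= (9)= [0, 1, 2, 3, 4, 5, 6, 7, 8, 9]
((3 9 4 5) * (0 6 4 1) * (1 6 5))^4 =[6, 9, 2, 1, 3, 4, 5, 7, 8, 0] =(0 6 5 4 3 1 9)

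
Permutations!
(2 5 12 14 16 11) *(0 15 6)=(0 15 6)(2 5 12 14 16 11)=[15, 1, 5, 3, 4, 12, 0, 7, 8, 9, 10, 2, 14, 13, 16, 6, 11]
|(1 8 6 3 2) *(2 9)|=|(1 8 6 3 9 2)|=6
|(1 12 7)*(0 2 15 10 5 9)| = |(0 2 15 10 5 9)(1 12 7)| = 6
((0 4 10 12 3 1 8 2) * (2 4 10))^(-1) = [2, 3, 4, 12, 8, 5, 6, 7, 1, 9, 0, 11, 10] = (0 2 4 8 1 3 12 10)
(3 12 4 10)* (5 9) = (3 12 4 10)(5 9) = [0, 1, 2, 12, 10, 9, 6, 7, 8, 5, 3, 11, 4]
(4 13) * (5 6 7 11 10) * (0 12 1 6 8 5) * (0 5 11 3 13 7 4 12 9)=[9, 6, 2, 13, 7, 8, 4, 3, 11, 0, 5, 10, 1, 12]=(0 9)(1 6 4 7 3 13 12)(5 8 11 10)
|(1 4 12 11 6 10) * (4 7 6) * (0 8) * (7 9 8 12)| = 10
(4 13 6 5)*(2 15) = [0, 1, 15, 3, 13, 4, 5, 7, 8, 9, 10, 11, 12, 6, 14, 2] = (2 15)(4 13 6 5)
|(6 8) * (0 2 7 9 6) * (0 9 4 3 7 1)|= 3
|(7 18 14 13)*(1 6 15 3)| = |(1 6 15 3)(7 18 14 13)| = 4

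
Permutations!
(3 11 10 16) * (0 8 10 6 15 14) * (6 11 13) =(0 8 10 16 3 13 6 15 14) =[8, 1, 2, 13, 4, 5, 15, 7, 10, 9, 16, 11, 12, 6, 0, 14, 3]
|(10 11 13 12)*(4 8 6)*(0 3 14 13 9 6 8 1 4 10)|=|(0 3 14 13 12)(1 4)(6 10 11 9)|=20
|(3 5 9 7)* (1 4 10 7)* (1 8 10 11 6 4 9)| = |(1 9 8 10 7 3 5)(4 11 6)| = 21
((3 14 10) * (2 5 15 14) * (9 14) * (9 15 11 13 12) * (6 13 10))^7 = (15)(2 11 3 5 10)(6 12 14 13 9) = [0, 1, 11, 5, 4, 10, 12, 7, 8, 6, 2, 3, 14, 9, 13, 15]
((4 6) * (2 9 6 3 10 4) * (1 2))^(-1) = [0, 6, 1, 4, 10, 5, 9, 7, 8, 2, 3] = (1 6 9 2)(3 4 10)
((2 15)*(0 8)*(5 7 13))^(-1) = [8, 1, 15, 3, 4, 13, 6, 5, 0, 9, 10, 11, 12, 7, 14, 2] = (0 8)(2 15)(5 13 7)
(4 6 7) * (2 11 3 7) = (2 11 3 7 4 6) = [0, 1, 11, 7, 6, 5, 2, 4, 8, 9, 10, 3]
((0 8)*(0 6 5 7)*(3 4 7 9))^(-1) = (0 7 4 3 9 5 6 8) = [7, 1, 2, 9, 3, 6, 8, 4, 0, 5]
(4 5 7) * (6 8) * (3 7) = (3 7 4 5)(6 8) = [0, 1, 2, 7, 5, 3, 8, 4, 6]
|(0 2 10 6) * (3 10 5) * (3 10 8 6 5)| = |(0 2 3 8 6)(5 10)| = 10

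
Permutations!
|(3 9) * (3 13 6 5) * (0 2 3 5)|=|(0 2 3 9 13 6)|=6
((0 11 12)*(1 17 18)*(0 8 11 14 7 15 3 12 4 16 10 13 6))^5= (0 12 10 7 11 6 3 16 14 8 13 15 4)(1 18 17)= [12, 18, 2, 16, 0, 5, 3, 11, 13, 9, 7, 6, 10, 15, 8, 4, 14, 1, 17]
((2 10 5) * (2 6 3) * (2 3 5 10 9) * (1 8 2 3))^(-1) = (10)(1 3 9 2 8)(5 6) = [0, 3, 8, 9, 4, 6, 5, 7, 1, 2, 10]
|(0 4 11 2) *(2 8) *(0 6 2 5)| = 10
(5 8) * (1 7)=(1 7)(5 8)=[0, 7, 2, 3, 4, 8, 6, 1, 5]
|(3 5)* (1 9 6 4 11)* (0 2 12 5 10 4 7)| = |(0 2 12 5 3 10 4 11 1 9 6 7)| = 12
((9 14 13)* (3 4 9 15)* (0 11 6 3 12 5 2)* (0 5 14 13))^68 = (0 12 13 4 6)(3 11 14 15 9) = [12, 1, 2, 11, 6, 5, 0, 7, 8, 3, 10, 14, 13, 4, 15, 9]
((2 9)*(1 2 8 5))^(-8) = (1 9 5 2 8) = [0, 9, 8, 3, 4, 2, 6, 7, 1, 5]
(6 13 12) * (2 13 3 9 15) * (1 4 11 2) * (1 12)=(1 4 11 2 13)(3 9 15 12 6)=[0, 4, 13, 9, 11, 5, 3, 7, 8, 15, 10, 2, 6, 1, 14, 12]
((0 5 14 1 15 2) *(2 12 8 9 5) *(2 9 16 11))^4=(0 1 16 9 15 11 5 12 2 14 8)=[1, 16, 14, 3, 4, 12, 6, 7, 0, 15, 10, 5, 2, 13, 8, 11, 9]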